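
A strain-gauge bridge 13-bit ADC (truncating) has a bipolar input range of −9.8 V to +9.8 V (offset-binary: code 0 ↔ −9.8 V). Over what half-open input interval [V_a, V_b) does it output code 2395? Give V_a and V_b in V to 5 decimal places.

LSB = 19.6/2^13 = 2.393 mV.
V_a = V_low + 2395·LSB = -4.06978 V; V_b = V_low + 2396·LSB = -4.06738 V.

[-4.06978 V, -4.06738 V)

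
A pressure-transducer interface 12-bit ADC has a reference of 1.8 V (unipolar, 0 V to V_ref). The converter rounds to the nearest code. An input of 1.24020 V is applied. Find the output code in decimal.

code 2822

With 4096 levels over 1.8 V, one step is 439.45 µV.
(1.24020 − 0) / 0.000439453 = 2822.144 LSBs.
So the output code is 2822.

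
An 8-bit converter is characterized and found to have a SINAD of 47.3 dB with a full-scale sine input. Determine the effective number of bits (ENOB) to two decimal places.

7.56 bits

ENOB = (SINAD − 1.76) / 6.02 = (47.3 − 1.76)/6.02 = 7.565.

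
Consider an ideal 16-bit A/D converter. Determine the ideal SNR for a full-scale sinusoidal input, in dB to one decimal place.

SNR ≈ 6.02·N + 1.76 dB = 6.02·16 + 1.76 = 98.08 dB.

98.1 dB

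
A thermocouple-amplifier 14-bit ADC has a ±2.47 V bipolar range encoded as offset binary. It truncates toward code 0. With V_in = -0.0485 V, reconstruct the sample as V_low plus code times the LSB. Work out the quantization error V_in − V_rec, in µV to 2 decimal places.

43.70 µV

Step size: 4.94 V ÷ 2^14 = 301.51 µV.
(V_in − V_low)/LSB = (-0.0485 − (−2.47))/0.000301514 = 8031.1449 → code 8031 (floor).
V_rec = (−2.47) + 8031·0.000301514 = -0.048543701 V.
V_in − V_rec = 4.37012e-05 V = 43.70 µV.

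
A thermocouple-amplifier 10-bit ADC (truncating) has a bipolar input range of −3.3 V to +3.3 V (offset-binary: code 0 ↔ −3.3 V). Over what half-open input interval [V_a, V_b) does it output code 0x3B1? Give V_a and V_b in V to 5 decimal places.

LSB = 6.6/2^10 = 6.445 mV.
Code 0x3B1 = 945 decimal.
V_a = V_low + 945·LSB = 2.79082 V; V_b = V_low + 946·LSB = 2.79727 V.

[2.79082 V, 2.79727 V)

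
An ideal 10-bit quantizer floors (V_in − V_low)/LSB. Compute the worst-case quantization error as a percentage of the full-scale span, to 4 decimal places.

Truncating → worst-case error = 1 LSB = V_FS/2^10, so 100/1024 = 0.0976562 % of full scale.

0.0977 %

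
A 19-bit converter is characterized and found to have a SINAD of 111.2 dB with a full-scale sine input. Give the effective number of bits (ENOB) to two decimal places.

18.18 bits

ENOB = (SINAD − 1.76) / 6.02 = (111.2 − 1.76)/6.02 = 18.179.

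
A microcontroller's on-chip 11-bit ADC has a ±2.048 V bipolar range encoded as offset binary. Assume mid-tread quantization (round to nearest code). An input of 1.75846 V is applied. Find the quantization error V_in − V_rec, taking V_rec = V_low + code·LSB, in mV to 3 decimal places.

LSB = 4.096/2^11 = 2.000 mV.
(V_in − V_low)/LSB = (1.75846 − (−2.048))/0.002 = 1903.2300 → code 1903 (round).
V_rec = (−2.048) + 1903·0.002 = 1.758 V.
V_in − V_rec = 0.00046 V = 0.460 mV.

0.460 mV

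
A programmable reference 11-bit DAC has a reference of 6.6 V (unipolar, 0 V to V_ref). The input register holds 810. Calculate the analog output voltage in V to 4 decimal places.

LSB = 6.6 V / 2^11 = 3.223 mV.
V_out = 0 + 810 × 0.00322266 V = 2.61035 V.

2.6104 V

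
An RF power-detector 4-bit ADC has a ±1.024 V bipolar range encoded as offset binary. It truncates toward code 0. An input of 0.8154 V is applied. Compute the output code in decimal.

code 14

With 16 levels over 2.048 V, one step is 128.000 mV.
(V_in − V_low)/LSB = (0.8154 − (−1.024)) / 0.128 = 14.370.
⌊·⌋(14.370) = 14.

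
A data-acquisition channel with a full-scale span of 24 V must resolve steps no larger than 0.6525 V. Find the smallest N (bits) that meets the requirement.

Number of steps required ≥ 24 V / 0.6525 V = 36.78.
Need 2^N ≥ 36.78; 2^5 = 32, 2^6 = 64.
Minimum N = 6.

6 bits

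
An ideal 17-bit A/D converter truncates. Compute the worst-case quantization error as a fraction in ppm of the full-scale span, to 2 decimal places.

Truncating → worst-case error = 1 LSB = V_FS/2^17, so 1e+06/131072 = 7.62939 ppm of full scale.

7.63 ppm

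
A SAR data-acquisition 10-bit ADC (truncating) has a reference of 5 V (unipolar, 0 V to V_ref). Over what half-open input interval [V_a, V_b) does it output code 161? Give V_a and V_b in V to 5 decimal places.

LSB = 5/2^10 = 4.883 mV.
V_a = V_low + 161·LSB = 0.786133 V; V_b = V_low + 162·LSB = 0.791016 V.

[0.78613 V, 0.79102 V)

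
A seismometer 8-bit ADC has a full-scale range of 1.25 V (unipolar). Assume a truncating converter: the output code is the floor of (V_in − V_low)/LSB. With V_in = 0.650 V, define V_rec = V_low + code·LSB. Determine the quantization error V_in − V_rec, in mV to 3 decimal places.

0.586 mV

LSB = 1.25/2^8 = 4.883 mV.
(0.650 − 0)/0.00488281 = 133.1200; ⌊·⌋ gives code 133.
V_rec = 0 + 133·0.00488281 = 0.64941406 V.
Error = 0.650 − 0.64941406 = 0.000585937 V = 0.586 mV.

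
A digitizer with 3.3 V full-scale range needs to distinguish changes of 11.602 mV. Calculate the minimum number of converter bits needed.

Number of steps required ≥ 3.3 V / 11.602 mV = 284.43.
Need 2^N ≥ 284.43; 2^8 = 256, 2^9 = 512.
Minimum N = 9.

9 bits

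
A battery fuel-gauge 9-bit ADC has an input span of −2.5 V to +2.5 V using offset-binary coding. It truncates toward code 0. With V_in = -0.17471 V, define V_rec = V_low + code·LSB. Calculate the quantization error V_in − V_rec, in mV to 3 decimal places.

1.071 mV

LSB = 5/2^9 = 9.766 mV.
Scaled input = 238.1097 LSBs, so code = 238.
Code 238 maps back to (−2.5) + 238×0.00976562 V = -0.17578125 V.
V_in − V_rec = 0.00107125 V = 1.071 mV.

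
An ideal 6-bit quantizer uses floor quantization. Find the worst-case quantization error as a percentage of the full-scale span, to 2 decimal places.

1.56 %

Truncating → worst-case error = 1 LSB = V_FS/2^6, so 100/64 = 1.5625 % of full scale.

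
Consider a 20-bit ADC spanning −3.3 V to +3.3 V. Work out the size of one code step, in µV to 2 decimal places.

Full-scale span = 6.6 V.
LSB = 6.6 / 2^20 = 6.6 / 1048576 = 6.29425e-06 V = 6.29 µV.

6.29 µV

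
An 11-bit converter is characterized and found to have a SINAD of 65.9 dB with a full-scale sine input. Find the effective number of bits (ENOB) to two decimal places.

10.65 bits

ENOB = (SINAD − 1.76) / 6.02 = (65.9 − 1.76)/6.02 = 10.654.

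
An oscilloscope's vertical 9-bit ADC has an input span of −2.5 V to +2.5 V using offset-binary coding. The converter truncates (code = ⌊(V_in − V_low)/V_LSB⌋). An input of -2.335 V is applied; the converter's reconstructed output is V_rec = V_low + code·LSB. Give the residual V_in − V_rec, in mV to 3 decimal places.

One LSB is 5 V / 512 = 9.766 mV.
Scaled input = 16.8960 LSBs, so code = 16.
Code 16 maps back to (−2.5) + 16×0.00976562 V = -2.34375 V.
V_in − V_rec = 0.00875 V = 8.750 mV.

8.750 mV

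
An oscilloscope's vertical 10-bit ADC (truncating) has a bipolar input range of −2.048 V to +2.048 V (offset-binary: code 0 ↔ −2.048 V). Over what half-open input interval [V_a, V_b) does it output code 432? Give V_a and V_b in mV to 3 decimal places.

LSB = 4.096/2^10 = 4.000 mV.
V_a = V_low + 432·LSB = -0.32 V; V_b = V_low + 433·LSB = -0.316 V.

[-320.000 mV, -316.000 mV)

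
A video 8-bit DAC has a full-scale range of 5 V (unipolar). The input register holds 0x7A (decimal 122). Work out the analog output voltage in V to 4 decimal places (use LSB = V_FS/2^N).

2.3828 V

LSB = 5 V / 2^8 = 19.531 mV.
Code 0x7A = 122 decimal.
V_out = 0 + 122 × 0.0195312 V = 2.38281 V.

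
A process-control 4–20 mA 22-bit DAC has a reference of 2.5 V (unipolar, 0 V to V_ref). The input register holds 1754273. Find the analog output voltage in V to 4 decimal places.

1.0456 V

LSB = 2.5 V / 2^22 = 0.60 µV.
V_out = 0 + 1754273 × 5.96046e-07 V = 1.04563 V.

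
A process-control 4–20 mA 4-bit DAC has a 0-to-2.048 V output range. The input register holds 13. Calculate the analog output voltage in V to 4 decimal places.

LSB = 2.048 V / 2^4 = 128.000 mV.
V_out = 0 + 13 × 0.128 V = 1.664 V.

1.6640 V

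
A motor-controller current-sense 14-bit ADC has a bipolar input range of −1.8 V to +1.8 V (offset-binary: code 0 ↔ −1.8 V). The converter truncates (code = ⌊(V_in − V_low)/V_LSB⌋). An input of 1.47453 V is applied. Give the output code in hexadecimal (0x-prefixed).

Full-scale span = 3.6 V; LSB = 3.6/2^14 = 219.73 µV.
Input sits at 14902.750 steps above V_low.
⌊·⌋(14902.750) = 14902.
In hexadecimal (0x-prefixed): 0x3A36.

code 0x3A36 (decimal 14902)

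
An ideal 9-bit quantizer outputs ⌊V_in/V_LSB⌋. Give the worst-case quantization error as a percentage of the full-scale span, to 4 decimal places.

0.1953 %

Truncating → worst-case error = 1 LSB = V_FS/2^9, so 100/512 = 0.195312 % of full scale.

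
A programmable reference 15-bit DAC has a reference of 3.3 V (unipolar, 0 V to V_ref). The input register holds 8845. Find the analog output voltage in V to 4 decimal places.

0.8908 V

LSB = 3.3 V / 2^15 = 100.71 µV.
V_out = 0 + 8845 × 0.000100708 V = 0.890762 V.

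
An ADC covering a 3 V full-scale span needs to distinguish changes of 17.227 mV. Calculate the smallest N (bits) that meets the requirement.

Number of steps required ≥ 3 V / 17.227 mV = 174.15.
Need 2^N ≥ 174.15; 2^7 = 128, 2^8 = 256.
Minimum N = 8.

8 bits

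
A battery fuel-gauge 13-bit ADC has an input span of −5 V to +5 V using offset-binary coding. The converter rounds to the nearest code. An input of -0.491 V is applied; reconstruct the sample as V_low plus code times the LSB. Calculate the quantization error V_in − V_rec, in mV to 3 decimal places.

-0.277 mV

LSB = 10/2^13 = 1.221 mV.
Scaled input = 3693.7728 LSBs, so code = 3694.
V_rec = (−5) + 3694·0.0012207 = -0.49072266 V.
V_in − V_rec = -0.000277344 V = -0.277 mV.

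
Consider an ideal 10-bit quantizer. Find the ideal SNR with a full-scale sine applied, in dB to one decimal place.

62.0 dB

SNR ≈ 6.02·N + 1.76 dB = 6.02·10 + 1.76 = 61.96 dB.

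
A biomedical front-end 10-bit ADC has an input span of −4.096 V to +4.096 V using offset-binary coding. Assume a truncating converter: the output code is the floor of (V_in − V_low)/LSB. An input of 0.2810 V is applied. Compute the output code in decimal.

code 547

LSB = 8.192 V / 1024 = 8.000 mV.
(V_in − V_low)/LSB = (0.2810 − (−4.096)) / 0.008 = 547.125.
Floor → code 547.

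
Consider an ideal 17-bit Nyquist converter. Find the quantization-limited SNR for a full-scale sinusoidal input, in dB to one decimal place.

104.1 dB

SNR ≈ 6.02·N + 1.76 dB = 6.02·17 + 1.76 = 104.10 dB.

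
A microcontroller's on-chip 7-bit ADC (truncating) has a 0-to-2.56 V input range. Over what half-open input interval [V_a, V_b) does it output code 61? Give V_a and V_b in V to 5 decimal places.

[1.22000 V, 1.24000 V)

LSB = 2.56/2^7 = 20.000 mV.
V_a = V_low + 61·LSB = 1.22 V; V_b = V_low + 62·LSB = 1.24 V.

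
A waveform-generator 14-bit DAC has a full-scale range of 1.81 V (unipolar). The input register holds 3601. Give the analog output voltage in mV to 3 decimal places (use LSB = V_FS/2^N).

LSB = 1.81 V / 2^14 = 110.47 µV.
V_out = 0 + 3601 × 0.000110474 V = 0.397816 V.
= 397.816 mV.

397.816 mV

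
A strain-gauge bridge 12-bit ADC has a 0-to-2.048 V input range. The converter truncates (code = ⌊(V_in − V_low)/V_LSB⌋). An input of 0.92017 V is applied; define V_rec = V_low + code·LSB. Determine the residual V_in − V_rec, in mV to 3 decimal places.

0.170 mV

LSB = 2.048/2^12 = 0.500 mV.
(V_in − V_low)/LSB = (0.92017 − 0)/0.0005 = 1840.3400 → code 1840 (floor).
V_rec = 0 + 1840·0.0005 = 0.92 V.
V_in − V_rec = 0.00017 V = 0.170 mV.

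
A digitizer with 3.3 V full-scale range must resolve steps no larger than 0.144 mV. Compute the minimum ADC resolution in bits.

15 bits

Number of steps required ≥ 3.3 V / 0.144 mV = 22916.67.
Need 2^N ≥ 22916.67; 2^14 = 16384, 2^15 = 32768.
Minimum N = 15.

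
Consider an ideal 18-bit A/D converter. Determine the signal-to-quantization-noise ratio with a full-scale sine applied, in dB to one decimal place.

110.1 dB

SNR ≈ 6.02·N + 1.76 dB = 6.02·18 + 1.76 = 110.12 dB.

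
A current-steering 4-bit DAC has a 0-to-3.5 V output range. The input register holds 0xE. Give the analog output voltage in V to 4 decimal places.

LSB = 3.5 V / 2^4 = 218.750 mV.
Code 0xE = 14 decimal.
V_out = 0 + 14 × 0.21875 V = 3.0625 V.

3.0625 V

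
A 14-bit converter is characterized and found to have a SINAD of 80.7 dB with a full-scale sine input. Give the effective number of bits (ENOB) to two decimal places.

13.11 bits

ENOB = (SINAD − 1.76) / 6.02 = (80.7 − 1.76)/6.02 = 13.113.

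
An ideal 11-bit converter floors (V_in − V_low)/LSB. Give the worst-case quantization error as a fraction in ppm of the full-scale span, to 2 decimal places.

Truncating → worst-case error = 1 LSB = V_FS/2^11, so 1e+06/2048 = 488.281 ppm of full scale.

488.28 ppm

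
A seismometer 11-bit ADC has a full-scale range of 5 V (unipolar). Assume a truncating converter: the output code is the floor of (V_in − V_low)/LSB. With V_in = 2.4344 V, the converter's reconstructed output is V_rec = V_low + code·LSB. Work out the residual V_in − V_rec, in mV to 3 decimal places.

0.318 mV

Step size: 5 V ÷ 2^11 = 2.441 mV.
Scaled input = 997.1302 LSBs, so code = 997.
V_rec = 0 + 997·0.00244141 = 2.434082 V.
Difference: 0.000317969 V → 0.318 mV.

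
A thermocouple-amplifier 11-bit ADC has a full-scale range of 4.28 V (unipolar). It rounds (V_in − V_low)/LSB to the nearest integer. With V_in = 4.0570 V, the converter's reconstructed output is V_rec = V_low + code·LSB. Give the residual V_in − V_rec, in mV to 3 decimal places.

Step size: 4.28 V ÷ 2^11 = 2.090 mV.
(4.0570 − 0)/0.00208984 = 1941.2935; round gives code 1941.
V_rec = 0 + 1941·0.00208984 = 4.0563867 V.
Difference: 0.000613281 V → 0.613 mV.

0.613 mV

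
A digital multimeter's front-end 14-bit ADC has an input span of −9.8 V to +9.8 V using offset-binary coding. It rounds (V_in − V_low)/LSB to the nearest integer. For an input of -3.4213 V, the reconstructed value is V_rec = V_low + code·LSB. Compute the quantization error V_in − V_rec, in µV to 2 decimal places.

86.72 µV

LSB = 19.6/2^14 = 1.196 mV.
Scaled input = 5332.0725 LSBs, so code = 5332.
V_rec = (−9.8) + 5332·0.00119629 = -3.4213867 V.
Difference: 8.67188e-05 V → 86.72 µV.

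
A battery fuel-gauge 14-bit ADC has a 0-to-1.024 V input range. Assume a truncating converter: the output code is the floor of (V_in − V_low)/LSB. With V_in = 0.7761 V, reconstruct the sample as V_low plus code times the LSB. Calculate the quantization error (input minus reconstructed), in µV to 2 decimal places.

LSB = 1.024/2^14 = 62.50 µV.
(0.7761 − 0)/6.25e-05 = 12417.6000; ⌊·⌋ gives code 12417.
V_rec = 0 + 12417·6.25e-05 = 0.7760625 V.
Error = 0.7761 − 0.7760625 = 3.75e-05 V = 37.50 µV.

37.50 µV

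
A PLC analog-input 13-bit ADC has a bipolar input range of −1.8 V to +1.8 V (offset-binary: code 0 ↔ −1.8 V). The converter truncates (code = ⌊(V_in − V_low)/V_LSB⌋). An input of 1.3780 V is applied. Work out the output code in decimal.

LSB = 3.6 V / 8192 = 439.45 µV.
Input sits at 7231.716 steps above V_low.
So the output code is 7231.

code 7231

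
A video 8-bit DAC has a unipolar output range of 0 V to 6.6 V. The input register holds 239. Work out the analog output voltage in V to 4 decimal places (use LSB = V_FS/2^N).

LSB = 6.6 V / 2^8 = 25.781 mV.
V_out = 0 + 239 × 0.0257812 V = 6.16172 V.

6.1617 V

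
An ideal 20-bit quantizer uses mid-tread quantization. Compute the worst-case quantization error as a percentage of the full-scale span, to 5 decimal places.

0.00005 %

Rounding → worst-case error = ½ LSB = V_FS/2^21, so 100/2097152 = 4.76837e-05 % of full scale.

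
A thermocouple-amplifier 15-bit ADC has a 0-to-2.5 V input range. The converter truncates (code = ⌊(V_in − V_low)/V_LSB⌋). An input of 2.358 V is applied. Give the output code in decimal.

code 30906

Full-scale span = 2.5 V; LSB = 2.5/2^15 = 76.29 µV.
Input sits at 30906.778 steps above V_low.
So the output code is 30906.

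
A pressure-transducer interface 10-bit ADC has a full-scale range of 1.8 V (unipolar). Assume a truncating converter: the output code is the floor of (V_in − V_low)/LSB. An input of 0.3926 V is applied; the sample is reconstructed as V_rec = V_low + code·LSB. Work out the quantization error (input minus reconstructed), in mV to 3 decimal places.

One LSB is 1.8 V / 1024 = 1.758 mV.
(V_in − V_low)/LSB = (0.3926 − 0)/0.00175781 = 223.3458 → code 223 (floor).
V_rec = 0 + 223·0.00175781 = 0.39199219 V.
Error = 0.3926 − 0.39199219 = 0.000607812 V = 0.608 mV.

0.608 mV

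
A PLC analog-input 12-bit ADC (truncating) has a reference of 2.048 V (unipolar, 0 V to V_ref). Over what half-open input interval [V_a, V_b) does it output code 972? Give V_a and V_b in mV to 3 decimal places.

LSB = 2.048/2^12 = 0.500 mV.
V_a = V_low + 972·LSB = 0.486 V; V_b = V_low + 973·LSB = 0.4865 V.

[486.000 mV, 486.500 mV)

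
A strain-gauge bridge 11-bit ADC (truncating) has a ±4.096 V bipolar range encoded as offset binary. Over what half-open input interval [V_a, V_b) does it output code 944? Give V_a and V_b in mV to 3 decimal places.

[-320.000 mV, -316.000 mV)

LSB = 8.192/2^11 = 4.000 mV.
V_a = V_low + 944·LSB = -0.32 V; V_b = V_low + 945·LSB = -0.316 V.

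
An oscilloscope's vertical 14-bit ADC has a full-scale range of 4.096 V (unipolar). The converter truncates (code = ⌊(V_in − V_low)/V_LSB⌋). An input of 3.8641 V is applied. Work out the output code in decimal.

code 15456

Full-scale span = 4.096 V; LSB = 4.096/2^14 = 250.00 µV.
(3.8641 − 0) / 0.00025 = 15456.400 LSBs.
So the output code is 15456.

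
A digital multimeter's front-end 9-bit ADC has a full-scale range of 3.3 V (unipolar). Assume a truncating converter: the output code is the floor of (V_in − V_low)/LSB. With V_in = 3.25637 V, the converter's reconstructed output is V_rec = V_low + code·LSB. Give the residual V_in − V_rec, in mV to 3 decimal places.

Step size: 3.3 V ÷ 2^9 = 6.445 mV.
(3.25637 − 0)/0.00644531 = 505.2307; ⌊·⌋ gives code 505.
V_rec = 0 + 505·0.00644531 = 3.2548828 V.
V_in − V_rec = 0.00148719 V = 1.487 mV.

1.487 mV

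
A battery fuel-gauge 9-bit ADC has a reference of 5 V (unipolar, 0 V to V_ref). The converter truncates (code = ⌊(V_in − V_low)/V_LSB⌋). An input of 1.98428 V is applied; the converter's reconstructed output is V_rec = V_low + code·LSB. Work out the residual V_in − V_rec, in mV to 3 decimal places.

1.858 mV

One LSB is 5 V / 512 = 9.766 mV.
(V_in − V_low)/LSB = (1.98428 − 0)/0.00976562 = 203.1903 → code 203 (floor).
Reconstructed: 1.9824219 V.
Error = 1.98428 − 1.9824219 = 0.00185812 V = 1.858 mV.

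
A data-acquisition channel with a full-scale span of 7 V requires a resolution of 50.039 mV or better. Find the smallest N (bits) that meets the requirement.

8 bits

Number of steps required ≥ 7 V / 50.039 mV = 139.89.
Need 2^N ≥ 139.89; 2^7 = 128, 2^8 = 256.
Minimum N = 8.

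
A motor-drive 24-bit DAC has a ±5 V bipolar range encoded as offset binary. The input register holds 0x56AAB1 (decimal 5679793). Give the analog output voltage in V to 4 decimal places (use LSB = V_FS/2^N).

-1.6146 V

LSB = 10 V / 2^24 = 0.60 µV.
Code 0x56AAB1 = 5679793 decimal.
V_out = (−5) + 5679793 × 5.96046e-07 V = -1.61458 V.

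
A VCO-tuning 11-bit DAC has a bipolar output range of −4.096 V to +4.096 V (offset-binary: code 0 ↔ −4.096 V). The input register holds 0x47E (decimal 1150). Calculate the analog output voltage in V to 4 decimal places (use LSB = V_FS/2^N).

LSB = 8.192 V / 2^11 = 4.000 mV.
Code 0x47E = 1150 decimal.
V_out = (−4.096) + 1150 × 0.004 V = 0.504 V.

0.5040 V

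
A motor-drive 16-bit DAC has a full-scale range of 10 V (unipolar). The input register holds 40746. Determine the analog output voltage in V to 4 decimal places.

6.2173 V

LSB = 10 V / 2^16 = 152.59 µV.
V_out = 0 + 40746 × 0.000152588 V = 6.21735 V.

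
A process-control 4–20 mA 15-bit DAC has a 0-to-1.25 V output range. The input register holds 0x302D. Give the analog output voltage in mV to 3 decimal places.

LSB = 1.25 V / 2^15 = 38.15 µV.
Code 0x302D = 12333 decimal.
V_out = 0 + 12333 × 3.8147e-05 V = 0.470467 V.
= 470.467 mV.

470.467 mV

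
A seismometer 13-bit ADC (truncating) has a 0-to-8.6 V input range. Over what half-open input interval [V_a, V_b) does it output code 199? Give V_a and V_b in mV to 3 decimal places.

[208.911 mV, 209.961 mV)

LSB = 8.6/2^13 = 1.050 mV.
V_a = V_low + 199·LSB = 0.208911 V; V_b = V_low + 200·LSB = 0.209961 V.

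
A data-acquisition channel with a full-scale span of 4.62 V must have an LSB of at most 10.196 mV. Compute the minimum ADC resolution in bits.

9 bits

Number of steps required ≥ 4.62 V / 10.196 mV = 453.12.
Need 2^N ≥ 453.12; 2^8 = 256, 2^9 = 512.
Minimum N = 9.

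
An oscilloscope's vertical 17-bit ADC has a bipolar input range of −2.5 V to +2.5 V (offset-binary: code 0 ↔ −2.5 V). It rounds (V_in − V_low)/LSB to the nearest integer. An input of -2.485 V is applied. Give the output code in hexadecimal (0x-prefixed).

Full-scale span = 5 V; LSB = 5/2^17 = 38.15 µV.
(V_in − V_low)/LSB = (-2.485 − (−2.5)) / 3.8147e-05 = 393.216.
round(393.216) = 393.
In hexadecimal (0x-prefixed): 0x189.

code 0x189 (decimal 393)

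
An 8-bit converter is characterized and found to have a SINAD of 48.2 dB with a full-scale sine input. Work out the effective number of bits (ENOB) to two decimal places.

ENOB = (SINAD − 1.76) / 6.02 = (48.2 − 1.76)/6.02 = 7.714.

7.71 bits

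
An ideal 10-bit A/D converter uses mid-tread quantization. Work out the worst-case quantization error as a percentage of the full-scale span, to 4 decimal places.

0.0488 %

Rounding → worst-case error = ½ LSB = V_FS/2^11, so 100/2048 = 0.0488281 % of full scale.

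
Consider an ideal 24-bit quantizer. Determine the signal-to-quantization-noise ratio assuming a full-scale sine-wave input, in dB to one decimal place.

146.2 dB

SNR ≈ 6.02·N + 1.76 dB = 6.02·24 + 1.76 = 146.24 dB.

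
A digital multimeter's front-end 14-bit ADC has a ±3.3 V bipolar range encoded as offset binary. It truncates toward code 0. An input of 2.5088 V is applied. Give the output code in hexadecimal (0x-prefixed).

code 0x3853 (decimal 14419)

LSB = 6.6 V / 16384 = 402.83 µV.
(V_in − V_low)/LSB = (2.5088 − (−3.3)) / 0.000402832 = 14419.906.
So the output code is 14419.
In hexadecimal (0x-prefixed): 0x3853.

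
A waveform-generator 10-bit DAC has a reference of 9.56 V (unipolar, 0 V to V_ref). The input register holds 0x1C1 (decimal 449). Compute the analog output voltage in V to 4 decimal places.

4.1918 V

LSB = 9.56 V / 2^10 = 9.336 mV.
Code 0x1C1 = 449 decimal.
V_out = 0 + 449 × 0.00933594 V = 4.19184 V.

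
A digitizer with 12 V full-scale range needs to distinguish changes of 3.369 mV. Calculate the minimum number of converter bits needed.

Number of steps required ≥ 12 V / 3.369 mV = 3561.89.
Need 2^N ≥ 3561.89; 2^11 = 2048, 2^12 = 4096.
Minimum N = 12.

12 bits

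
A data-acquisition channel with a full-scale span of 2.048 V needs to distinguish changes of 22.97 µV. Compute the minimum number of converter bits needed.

Number of steps required ≥ 2.048 V / 22.97 µV = 89159.77.
Need 2^N ≥ 89159.77; 2^16 = 65536, 2^17 = 131072.
Minimum N = 17.

17 bits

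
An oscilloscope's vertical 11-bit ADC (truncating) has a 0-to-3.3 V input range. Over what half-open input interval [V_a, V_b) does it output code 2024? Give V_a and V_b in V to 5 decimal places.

LSB = 3.3/2^11 = 1.611 mV.
V_a = V_low + 2024·LSB = 3.26133 V; V_b = V_low + 2025·LSB = 3.26294 V.

[3.26133 V, 3.26294 V)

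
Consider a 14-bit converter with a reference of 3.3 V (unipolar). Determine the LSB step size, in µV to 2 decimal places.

201.42 µV

Full-scale span = 3.3 V.
LSB = 3.3 / 2^14 = 3.3 / 16384 = 0.000201416 V = 201.42 µV.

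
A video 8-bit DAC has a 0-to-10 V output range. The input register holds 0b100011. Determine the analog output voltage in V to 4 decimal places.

LSB = 10 V / 2^8 = 39.062 mV.
Code 0b100011 = 35 decimal.
V_out = 0 + 35 × 0.0390625 V = 1.36719 V.

1.3672 V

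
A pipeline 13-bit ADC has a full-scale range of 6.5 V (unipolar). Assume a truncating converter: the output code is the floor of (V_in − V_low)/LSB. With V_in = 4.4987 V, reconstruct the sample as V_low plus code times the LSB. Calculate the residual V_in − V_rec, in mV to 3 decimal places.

Step size: 6.5 V ÷ 2^13 = 0.793 mV.
Scaled input = 5669.7462 LSBs, so code = 5669.
V_rec = 0 + 5669·0.000793457 = 4.4981079 V.
V_in − V_rec = 0.00059209 V = 0.592 mV.

0.592 mV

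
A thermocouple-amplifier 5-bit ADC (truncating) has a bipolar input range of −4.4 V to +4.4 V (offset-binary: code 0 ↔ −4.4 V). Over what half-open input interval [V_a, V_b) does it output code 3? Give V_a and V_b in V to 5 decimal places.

[-3.57500 V, -3.30000 V)

LSB = 8.8/2^5 = 275.000 mV.
V_a = V_low + 3·LSB = -3.575 V; V_b = V_low + 4·LSB = -3.3 V.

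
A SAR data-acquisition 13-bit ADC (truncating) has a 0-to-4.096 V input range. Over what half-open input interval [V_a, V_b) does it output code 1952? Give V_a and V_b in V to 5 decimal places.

[0.97600 V, 0.97650 V)

LSB = 4.096/2^13 = 0.500 mV.
V_a = V_low + 1952·LSB = 0.976 V; V_b = V_low + 1953·LSB = 0.9765 V.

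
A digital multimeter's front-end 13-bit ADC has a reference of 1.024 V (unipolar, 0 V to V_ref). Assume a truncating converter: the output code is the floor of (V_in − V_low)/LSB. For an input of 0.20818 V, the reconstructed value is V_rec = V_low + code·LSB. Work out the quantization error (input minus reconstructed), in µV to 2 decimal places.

One LSB is 1.024 V / 8192 = 125.00 µV.
Scaled input = 1665.4400 LSBs, so code = 1665.
Code 1665 maps back to 0 + 1665×0.000125 V = 0.208125 V.
Error = 0.20818 − 0.208125 = 5.5e-05 V = 55.00 µV.

55.00 µV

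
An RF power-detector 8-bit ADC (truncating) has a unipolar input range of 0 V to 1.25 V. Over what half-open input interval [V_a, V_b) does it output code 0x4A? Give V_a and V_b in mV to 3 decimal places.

LSB = 1.25/2^8 = 4.883 mV.
Code 0x4A = 74 decimal.
V_a = V_low + 74·LSB = 0.361328 V; V_b = V_low + 75·LSB = 0.366211 V.

[361.328 mV, 366.211 mV)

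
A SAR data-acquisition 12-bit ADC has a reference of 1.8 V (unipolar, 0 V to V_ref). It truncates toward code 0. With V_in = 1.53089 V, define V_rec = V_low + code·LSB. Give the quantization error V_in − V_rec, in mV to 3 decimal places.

LSB = 1.8/2^12 = 439.45 µV.
Scaled input = 3483.6252 LSBs, so code = 3483.
Reconstructed: 1.5306152 V.
Error = 1.53089 − 1.5306152 = 0.000274766 V = 0.275 mV.

0.275 mV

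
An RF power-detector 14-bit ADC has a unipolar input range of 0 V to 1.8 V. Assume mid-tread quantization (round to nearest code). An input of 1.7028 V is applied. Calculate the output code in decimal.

Full-scale span = 1.8 V; LSB = 1.8/2^14 = 109.86 µV.
(V_in − V_low)/LSB = (1.7028 − 0) / 0.000109863 = 15499.264.
So the output code is 15499.

code 15499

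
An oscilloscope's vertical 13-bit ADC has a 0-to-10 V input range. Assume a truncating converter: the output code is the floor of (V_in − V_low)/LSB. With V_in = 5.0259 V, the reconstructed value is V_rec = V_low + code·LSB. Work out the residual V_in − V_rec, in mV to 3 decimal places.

0.265 mV

Step size: 10 V ÷ 2^13 = 1.221 mV.
Scaled input = 4117.2173 LSBs, so code = 4117.
Reconstructed: 5.0256348 V.
Difference: 0.000265234 V → 0.265 mV.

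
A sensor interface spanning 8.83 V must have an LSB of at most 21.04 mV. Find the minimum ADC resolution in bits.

9 bits

Number of steps required ≥ 8.83 V / 21.04 mV = 419.68.
Need 2^N ≥ 419.68; 2^8 = 256, 2^9 = 512.
Minimum N = 9.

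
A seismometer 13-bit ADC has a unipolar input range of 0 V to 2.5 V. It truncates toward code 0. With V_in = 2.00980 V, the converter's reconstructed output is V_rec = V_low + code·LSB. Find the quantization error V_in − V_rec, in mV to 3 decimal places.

Step size: 2.5 V ÷ 2^13 = 305.18 µV.
(2.00980 − 0)/0.000305176 = 6585.7126; ⌊·⌋ gives code 6585.
Code 6585 maps back to 0 + 6585×0.000305176 V = 2.0095825 V.
Difference: 0.00021748 V → 0.217 mV.

0.217 mV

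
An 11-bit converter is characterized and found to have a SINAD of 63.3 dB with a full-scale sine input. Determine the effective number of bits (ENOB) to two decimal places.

ENOB = (SINAD − 1.76) / 6.02 = (63.3 − 1.76)/6.02 = 10.223.

10.22 bits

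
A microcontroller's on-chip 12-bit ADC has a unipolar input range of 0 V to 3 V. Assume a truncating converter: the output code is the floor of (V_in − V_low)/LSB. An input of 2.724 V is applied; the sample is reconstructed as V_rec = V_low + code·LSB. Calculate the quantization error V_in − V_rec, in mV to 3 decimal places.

0.123 mV

LSB = 3/2^12 = 0.732 mV.
(2.724 − 0)/0.000732422 = 3719.1680; ⌊·⌋ gives code 3719.
Code 3719 maps back to 0 + 3719×0.000732422 V = 2.723877 V.
Error = 2.724 − 2.723877 = 0.000123047 V = 0.123 mV.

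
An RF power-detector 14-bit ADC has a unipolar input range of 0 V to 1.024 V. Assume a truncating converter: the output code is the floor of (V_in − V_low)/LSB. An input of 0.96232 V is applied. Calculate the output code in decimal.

LSB = 1.024 V / 16384 = 62.50 µV.
(0.96232 − 0) / 6.25e-05 = 15397.120 LSBs.
⌊·⌋(15397.120) = 15397.

code 15397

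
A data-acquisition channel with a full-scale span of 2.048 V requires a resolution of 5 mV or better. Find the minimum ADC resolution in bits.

9 bits

Number of steps required ≥ 2.048 V / 5 mV = 409.60.
Need 2^N ≥ 409.60; 2^8 = 256, 2^9 = 512.
Minimum N = 9.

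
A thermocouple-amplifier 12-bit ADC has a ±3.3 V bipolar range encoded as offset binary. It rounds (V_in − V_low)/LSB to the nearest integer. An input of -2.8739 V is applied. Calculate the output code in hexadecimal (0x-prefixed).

code 0x108 (decimal 264)

With 4096 levels over 6.6 V, one step is 1.611 mV.
(-2.8739 − (−3.3)) / 0.00161133 = 264.440 LSBs.
round(264.440) = 264.
In hexadecimal (0x-prefixed): 0x108.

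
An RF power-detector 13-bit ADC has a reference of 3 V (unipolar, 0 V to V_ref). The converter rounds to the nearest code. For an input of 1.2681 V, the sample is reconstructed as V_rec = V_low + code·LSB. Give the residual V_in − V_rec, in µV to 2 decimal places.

-88.48 µV

LSB = 3/2^13 = 366.21 µV.
Scaled input = 3462.7584 LSBs, so code = 3463.
V_rec = 0 + 3463·0.000366211 = 1.2681885 V.
Difference: -8.84766e-05 V → -88.48 µV.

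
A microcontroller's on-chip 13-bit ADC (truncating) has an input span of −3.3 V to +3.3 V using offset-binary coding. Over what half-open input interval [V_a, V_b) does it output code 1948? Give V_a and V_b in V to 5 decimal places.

LSB = 6.6/2^13 = 0.806 mV.
V_a = V_low + 1948·LSB = -1.73057 V; V_b = V_low + 1949·LSB = -1.72976 V.

[-1.73057 V, -1.72976 V)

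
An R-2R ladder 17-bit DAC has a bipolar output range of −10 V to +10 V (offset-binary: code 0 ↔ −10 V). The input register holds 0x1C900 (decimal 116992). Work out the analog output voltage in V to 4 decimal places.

7.8516 V

LSB = 20 V / 2^17 = 152.59 µV.
Code 0x1C900 = 116992 decimal.
V_out = (−10) + 116992 × 0.000152588 V = 7.85156 V.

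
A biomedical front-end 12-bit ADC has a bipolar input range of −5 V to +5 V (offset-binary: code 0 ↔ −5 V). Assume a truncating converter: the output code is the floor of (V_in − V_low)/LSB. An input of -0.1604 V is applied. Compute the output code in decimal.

LSB = 10 V / 4096 = 2.441 mV.
(V_in − V_low)/LSB = (-0.1604 − (−5)) / 0.00244141 = 1982.300.
Floor → code 1982.

code 1982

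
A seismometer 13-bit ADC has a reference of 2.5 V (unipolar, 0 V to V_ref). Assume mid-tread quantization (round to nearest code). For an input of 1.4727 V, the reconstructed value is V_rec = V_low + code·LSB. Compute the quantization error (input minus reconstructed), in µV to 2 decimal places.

-78.32 µV

One LSB is 2.5 V / 8192 = 305.18 µV.
Scaled input = 4825.7434 LSBs, so code = 4826.
Code 4826 maps back to 0 + 4826×0.000305176 V = 1.4727783 V.
Difference: -7.83203e-05 V → -78.32 µV.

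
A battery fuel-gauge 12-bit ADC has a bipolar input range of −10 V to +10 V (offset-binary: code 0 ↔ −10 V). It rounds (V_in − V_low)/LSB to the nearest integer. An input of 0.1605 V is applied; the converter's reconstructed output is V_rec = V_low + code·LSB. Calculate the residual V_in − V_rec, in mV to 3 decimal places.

-0.633 mV

One LSB is 20 V / 4096 = 4.883 mV.
(V_in − V_low)/LSB = (0.1605 − (−10))/0.00488281 = 2080.8704 → code 2081 (round).
V_rec = (−10) + 2081·0.00488281 = 0.16113281 V.
V_in − V_rec = -0.000632813 V = -0.633 mV.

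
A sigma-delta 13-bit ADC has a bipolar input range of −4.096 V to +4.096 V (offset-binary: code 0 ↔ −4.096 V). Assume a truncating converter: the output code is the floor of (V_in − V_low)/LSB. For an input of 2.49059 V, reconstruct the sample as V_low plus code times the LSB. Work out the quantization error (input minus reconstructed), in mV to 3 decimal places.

0.590 mV

LSB = 8.192/2^13 = 1.000 mV.
(2.49059 − (−4.096))/0.001 = 6586.5900; ⌊·⌋ gives code 6586.
Code 6586 maps back to (−4.096) + 6586×0.001 V = 2.49 V.
Difference: 0.00059 V → 0.590 mV.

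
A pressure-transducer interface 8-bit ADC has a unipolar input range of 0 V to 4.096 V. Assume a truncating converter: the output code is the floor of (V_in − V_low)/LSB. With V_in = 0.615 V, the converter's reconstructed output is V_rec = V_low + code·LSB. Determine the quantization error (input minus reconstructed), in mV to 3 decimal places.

7.000 mV

One LSB is 4.096 V / 256 = 16.000 mV.
(V_in − V_low)/LSB = (0.615 − 0)/0.016 = 38.4375 → code 38 (floor).
V_rec = 0 + 38·0.016 = 0.608 V.
Error = 0.615 − 0.608 = 0.007 V = 7.000 mV.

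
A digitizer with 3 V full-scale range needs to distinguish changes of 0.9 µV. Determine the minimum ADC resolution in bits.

Number of steps required ≥ 3 V / 0.9 µV = 3333333.33.
Need 2^N ≥ 3333333.33; 2^21 = 2097152, 2^22 = 4194304.
Minimum N = 22.

22 bits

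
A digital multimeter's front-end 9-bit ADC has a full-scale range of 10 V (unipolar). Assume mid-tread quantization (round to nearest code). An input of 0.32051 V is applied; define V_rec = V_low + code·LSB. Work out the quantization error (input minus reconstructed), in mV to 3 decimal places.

One LSB is 10 V / 512 = 19.531 mV.
Scaled input = 16.4101 LSBs, so code = 16.
Reconstructed: 0.3125 V.
V_in − V_rec = 0.00801 V = 8.010 mV.

8.010 mV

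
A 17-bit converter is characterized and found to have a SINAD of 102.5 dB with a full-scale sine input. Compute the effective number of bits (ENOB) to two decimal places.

ENOB = (SINAD − 1.76) / 6.02 = (102.5 − 1.76)/6.02 = 16.734.

16.73 bits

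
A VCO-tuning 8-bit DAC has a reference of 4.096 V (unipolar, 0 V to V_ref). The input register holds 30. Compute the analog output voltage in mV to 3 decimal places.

LSB = 4.096 V / 2^8 = 16.000 mV.
V_out = 0 + 30 × 0.016 V = 0.48 V.
= 480.000 mV.

480.000 mV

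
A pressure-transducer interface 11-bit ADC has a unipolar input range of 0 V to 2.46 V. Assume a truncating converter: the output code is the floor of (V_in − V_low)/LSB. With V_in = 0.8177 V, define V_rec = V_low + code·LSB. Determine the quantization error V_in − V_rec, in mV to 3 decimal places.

LSB = 2.46/2^11 = 1.201 mV.
(V_in − V_low)/LSB = (0.8177 − 0)/0.00120117 = 680.7519 → code 680 (floor).
Code 680 maps back to 0 + 680×0.00120117 V = 0.81679687 V.
V_in − V_rec = 0.000903125 V = 0.903 mV.

0.903 mV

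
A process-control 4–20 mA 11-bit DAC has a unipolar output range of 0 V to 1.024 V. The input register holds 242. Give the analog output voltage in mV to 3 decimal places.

LSB = 1.024 V / 2^11 = 0.500 mV.
V_out = 0 + 242 × 0.0005 V = 0.121 V.
= 121.000 mV.

121.000 mV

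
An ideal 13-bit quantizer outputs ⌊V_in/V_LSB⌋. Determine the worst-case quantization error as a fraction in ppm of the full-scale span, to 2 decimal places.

Truncating → worst-case error = 1 LSB = V_FS/2^13, so 1e+06/8192 = 122.07 ppm of full scale.

122.07 ppm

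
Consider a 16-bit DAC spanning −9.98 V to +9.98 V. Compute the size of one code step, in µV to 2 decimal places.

304.57 µV

Full-scale span = 19.96 V.
LSB = 19.96 / 2^16 = 19.96 / 65536 = 0.000304565 V = 304.57 µV.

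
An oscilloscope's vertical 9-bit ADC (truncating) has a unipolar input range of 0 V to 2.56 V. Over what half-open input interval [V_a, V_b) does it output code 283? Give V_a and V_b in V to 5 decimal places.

LSB = 2.56/2^9 = 5.000 mV.
V_a = V_low + 283·LSB = 1.415 V; V_b = V_low + 284·LSB = 1.42 V.

[1.41500 V, 1.42000 V)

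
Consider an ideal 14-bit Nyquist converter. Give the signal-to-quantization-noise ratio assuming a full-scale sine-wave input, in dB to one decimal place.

SNR ≈ 6.02·N + 1.76 dB = 6.02·14 + 1.76 = 86.04 dB.

86.0 dB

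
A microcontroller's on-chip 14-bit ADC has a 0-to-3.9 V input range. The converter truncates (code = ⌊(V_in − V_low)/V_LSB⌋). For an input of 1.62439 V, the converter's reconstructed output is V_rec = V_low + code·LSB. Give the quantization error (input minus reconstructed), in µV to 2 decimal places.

24.77 µV

LSB = 3.9/2^14 = 238.04 µV.
Scaled input = 6824.1040 LSBs, so code = 6824.
V_rec = 0 + 6824·0.000238037 = 1.6243652 V.
Error = 1.62439 − 1.6243652 = 2.47656e-05 V = 24.77 µV.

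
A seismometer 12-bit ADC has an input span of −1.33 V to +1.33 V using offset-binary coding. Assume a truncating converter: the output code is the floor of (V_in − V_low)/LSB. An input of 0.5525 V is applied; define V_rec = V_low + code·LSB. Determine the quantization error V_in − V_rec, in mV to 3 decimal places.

One LSB is 2.66 V / 4096 = 0.649 mV.
(V_in − V_low)/LSB = (0.5525 − (−1.33))/0.000649414 = 2898.7669 → code 2898 (floor).
V_rec = (−1.33) + 2898·0.000649414 = 0.55200195 V.
Error = 0.5525 − 0.55200195 = 0.000498047 V = 0.498 mV.

0.498 mV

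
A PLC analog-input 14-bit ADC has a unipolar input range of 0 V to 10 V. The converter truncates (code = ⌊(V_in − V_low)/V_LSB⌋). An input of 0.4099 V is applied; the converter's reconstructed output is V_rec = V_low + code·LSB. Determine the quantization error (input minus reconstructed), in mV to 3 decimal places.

0.354 mV

Step size: 10 V ÷ 2^14 = 0.610 mV.
(V_in − V_low)/LSB = (0.4099 − 0)/0.000610352 = 671.5802 → code 671 (floor).
Code 671 maps back to 0 + 671×0.000610352 V = 0.4095459 V.
Error = 0.4099 − 0.4095459 = 0.000354102 V = 0.354 mV.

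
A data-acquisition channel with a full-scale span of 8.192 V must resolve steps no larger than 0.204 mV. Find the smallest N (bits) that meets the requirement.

16 bits

Number of steps required ≥ 8.192 V / 0.204 mV = 40156.86.
Need 2^N ≥ 40156.86; 2^15 = 32768, 2^16 = 65536.
Minimum N = 16.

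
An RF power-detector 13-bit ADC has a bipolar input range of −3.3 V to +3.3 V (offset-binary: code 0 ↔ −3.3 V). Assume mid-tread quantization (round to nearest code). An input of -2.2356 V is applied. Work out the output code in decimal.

LSB = 6.6 V / 8192 = 0.806 mV.
(-2.2356 − (−3.3)) / 0.000805664 = 1321.146 LSBs.
round(1321.146) = 1321.

code 1321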